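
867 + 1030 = 1897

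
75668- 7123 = 68545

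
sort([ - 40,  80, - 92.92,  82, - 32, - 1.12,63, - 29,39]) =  [ - 92.92, - 40, - 32 , - 29, - 1.12, 39, 63, 80,  82 ] 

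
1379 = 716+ 663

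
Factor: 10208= 2^5*11^1*29^1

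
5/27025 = 1/5405  =  0.00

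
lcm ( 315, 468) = 16380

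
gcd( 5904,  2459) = 1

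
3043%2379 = 664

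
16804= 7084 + 9720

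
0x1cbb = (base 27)a2b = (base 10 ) 7355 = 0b1110010111011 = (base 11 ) 5587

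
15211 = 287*53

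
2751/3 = 917 = 917.00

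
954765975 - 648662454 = 306103521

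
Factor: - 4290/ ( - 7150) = 3^1* 5^ (-1)  =  3/5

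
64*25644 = 1641216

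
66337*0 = 0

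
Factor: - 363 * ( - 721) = 3^1*7^1 * 11^2*103^1 = 261723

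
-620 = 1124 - 1744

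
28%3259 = 28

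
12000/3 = 4000 = 4000.00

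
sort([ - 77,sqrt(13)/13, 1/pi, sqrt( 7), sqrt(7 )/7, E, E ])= [ - 77, sqrt( 13 ) /13, 1/pi, sqrt (7) /7,sqrt( 7),  E, E ]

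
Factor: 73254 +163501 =236755 = 5^1*47351^1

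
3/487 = 3/487 = 0.01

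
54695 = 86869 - 32174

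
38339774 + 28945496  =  67285270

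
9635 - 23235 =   -  13600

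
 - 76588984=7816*( - 9799)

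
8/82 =4/41 = 0.10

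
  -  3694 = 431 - 4125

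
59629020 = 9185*6492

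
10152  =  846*12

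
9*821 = 7389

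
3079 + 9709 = 12788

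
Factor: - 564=  -  2^2*3^1*47^1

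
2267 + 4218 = 6485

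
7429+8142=15571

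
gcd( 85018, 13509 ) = 1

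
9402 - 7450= 1952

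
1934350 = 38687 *50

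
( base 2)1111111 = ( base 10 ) 127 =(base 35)3m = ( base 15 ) 87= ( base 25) 52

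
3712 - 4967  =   - 1255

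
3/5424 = 1/1808= 0.00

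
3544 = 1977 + 1567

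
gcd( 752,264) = 8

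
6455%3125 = 205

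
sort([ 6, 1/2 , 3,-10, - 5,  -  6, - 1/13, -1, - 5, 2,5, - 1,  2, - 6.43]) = [-10, - 6.43, - 6, - 5, - 5, - 1,-1,-1/13,1/2 , 2, 2, 3, 5, 6]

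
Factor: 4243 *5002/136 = 2^( - 2)*17^( - 1 )* 41^1*61^1*4243^1 = 10611743/68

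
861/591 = 287/197 = 1.46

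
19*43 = 817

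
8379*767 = 6426693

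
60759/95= 639+54/95 = 639.57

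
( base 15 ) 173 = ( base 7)654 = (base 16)14d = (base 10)333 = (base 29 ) be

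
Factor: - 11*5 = -55 = - 5^1*11^1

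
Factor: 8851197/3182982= 2950399/1060994 = 2^( - 1)*11^( - 1)*29^( - 1 )*1663^( - 1 )*2950399^1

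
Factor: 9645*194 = 1871130 = 2^1*3^1*5^1*97^1 *643^1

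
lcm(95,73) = 6935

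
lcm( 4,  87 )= 348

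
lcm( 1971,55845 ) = 167535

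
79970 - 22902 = 57068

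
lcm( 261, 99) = 2871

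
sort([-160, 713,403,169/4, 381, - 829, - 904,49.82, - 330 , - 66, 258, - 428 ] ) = [ - 904, - 829, - 428, - 330, - 160, - 66,169/4,49.82 , 258 , 381,403,713]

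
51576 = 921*56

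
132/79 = 132/79 = 1.67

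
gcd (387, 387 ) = 387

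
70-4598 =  - 4528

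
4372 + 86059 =90431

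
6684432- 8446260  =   - 1761828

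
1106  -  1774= - 668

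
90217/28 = 90217/28 = 3222.04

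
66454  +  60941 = 127395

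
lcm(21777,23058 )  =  391986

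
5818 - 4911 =907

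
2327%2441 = 2327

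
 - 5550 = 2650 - 8200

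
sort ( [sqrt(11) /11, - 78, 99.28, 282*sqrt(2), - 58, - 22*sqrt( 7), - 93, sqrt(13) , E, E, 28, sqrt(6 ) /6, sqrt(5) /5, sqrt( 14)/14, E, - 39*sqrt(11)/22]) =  [ - 93,-78, - 22*sqrt (7), -58, - 39*sqrt(11 )/22,sqrt(14 )/14, sqrt(11 ) /11, sqrt( 6)/6, sqrt(5 )/5 , E, E, E, sqrt( 13),  28, 99.28,282 * sqrt(2 ) ]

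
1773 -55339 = -53566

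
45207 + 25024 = 70231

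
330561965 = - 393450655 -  - 724012620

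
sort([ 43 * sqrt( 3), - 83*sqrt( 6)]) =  [ - 83*sqrt(6 ),43*sqrt( 3 )]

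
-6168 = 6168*( - 1)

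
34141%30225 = 3916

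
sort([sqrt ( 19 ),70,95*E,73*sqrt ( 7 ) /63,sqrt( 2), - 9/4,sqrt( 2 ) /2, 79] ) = [ - 9/4, sqrt(2 ) /2, sqrt (2) , 73*sqrt( 7 )/63, sqrt(19 ),  70, 79,95*E]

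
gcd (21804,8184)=12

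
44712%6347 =283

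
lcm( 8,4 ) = 8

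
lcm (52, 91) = 364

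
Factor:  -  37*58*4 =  - 2^3*29^1*37^1 = - 8584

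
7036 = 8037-1001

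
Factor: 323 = 17^1*19^1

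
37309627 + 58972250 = 96281877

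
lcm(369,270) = 11070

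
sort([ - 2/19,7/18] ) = [  -  2/19, 7/18]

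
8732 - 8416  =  316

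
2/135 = 2/135 = 0.01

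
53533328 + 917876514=971409842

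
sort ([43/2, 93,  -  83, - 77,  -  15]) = [ - 83, -77, - 15, 43/2, 93] 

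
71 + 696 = 767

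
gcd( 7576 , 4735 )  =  947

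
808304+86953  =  895257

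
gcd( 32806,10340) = 94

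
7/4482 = 7/4482 = 0.00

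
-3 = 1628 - 1631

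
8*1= 8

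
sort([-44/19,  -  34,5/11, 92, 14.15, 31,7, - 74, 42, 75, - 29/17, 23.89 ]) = [-74  ,-34 ,-44/19, - 29/17, 5/11 , 7, 14.15,  23.89, 31, 42,75, 92]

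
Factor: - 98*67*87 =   -  571242 = - 2^1*3^1*7^2*29^1*67^1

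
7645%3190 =1265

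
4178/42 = 99+ 10/21 = 99.48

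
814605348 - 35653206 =778952142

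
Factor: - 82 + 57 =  - 25 = - 5^2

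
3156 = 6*526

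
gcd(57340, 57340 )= 57340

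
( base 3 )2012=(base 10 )59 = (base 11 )54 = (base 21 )2H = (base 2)111011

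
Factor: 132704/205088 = 11^1*17^ ( - 1 ) = 11/17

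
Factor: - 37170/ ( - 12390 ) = 3^1  =  3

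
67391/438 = 67391/438 = 153.86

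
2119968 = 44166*48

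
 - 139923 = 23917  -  163840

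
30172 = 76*397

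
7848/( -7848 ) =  - 1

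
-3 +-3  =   - 6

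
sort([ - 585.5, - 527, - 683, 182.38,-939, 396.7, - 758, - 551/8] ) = [ - 939,  -  758,  -  683,-585.5, - 527,-551/8 , 182.38, 396.7 ] 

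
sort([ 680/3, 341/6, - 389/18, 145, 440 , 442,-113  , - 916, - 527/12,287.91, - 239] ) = [-916,-239,  -  113,-527/12, - 389/18,341/6,145,680/3,287.91,440,442] 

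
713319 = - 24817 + 738136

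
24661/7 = 3523 = 3523.00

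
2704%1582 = 1122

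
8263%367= 189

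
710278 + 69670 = 779948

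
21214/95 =21214/95  =  223.31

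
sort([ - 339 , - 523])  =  [ - 523, - 339 ]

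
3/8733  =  1/2911=0.00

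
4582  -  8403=-3821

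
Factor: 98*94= 9212 =2^2*7^2*47^1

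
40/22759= 40/22759 =0.00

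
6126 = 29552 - 23426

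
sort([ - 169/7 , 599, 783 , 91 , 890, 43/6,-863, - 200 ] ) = [ -863, - 200, -169/7,43/6,91,599,  783,890 ] 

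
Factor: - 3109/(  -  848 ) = 2^ ( - 4)*53^(-1) * 3109^1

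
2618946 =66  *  39681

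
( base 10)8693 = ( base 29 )A9M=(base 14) 324d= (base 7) 34226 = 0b10000111110101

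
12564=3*4188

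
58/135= 58/135 = 0.43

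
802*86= 68972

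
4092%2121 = 1971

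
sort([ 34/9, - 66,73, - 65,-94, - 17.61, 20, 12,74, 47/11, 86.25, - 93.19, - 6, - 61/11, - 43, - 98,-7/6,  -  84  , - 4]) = [ - 98, - 94, - 93.19, - 84, - 66, - 65, - 43, - 17.61 , - 6, - 61/11, - 4 , - 7/6,34/9, 47/11,12,20,73,74,  86.25]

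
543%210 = 123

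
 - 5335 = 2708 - 8043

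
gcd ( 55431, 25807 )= 1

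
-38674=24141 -62815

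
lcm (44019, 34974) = 2553102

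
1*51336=51336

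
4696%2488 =2208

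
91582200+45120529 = 136702729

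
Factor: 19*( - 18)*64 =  - 21888 = -  2^7 * 3^2*19^1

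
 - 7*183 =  - 1281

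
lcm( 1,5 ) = 5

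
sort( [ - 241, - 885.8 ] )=[ - 885.8, - 241]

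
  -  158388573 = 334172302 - 492560875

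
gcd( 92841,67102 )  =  7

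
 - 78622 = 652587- 731209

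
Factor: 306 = 2^1*3^2*17^1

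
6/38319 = 2/12773 = 0.00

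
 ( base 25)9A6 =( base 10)5881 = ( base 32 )5np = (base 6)43121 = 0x16F9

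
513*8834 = 4531842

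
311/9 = 34 + 5/9 = 34.56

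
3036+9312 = 12348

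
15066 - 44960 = -29894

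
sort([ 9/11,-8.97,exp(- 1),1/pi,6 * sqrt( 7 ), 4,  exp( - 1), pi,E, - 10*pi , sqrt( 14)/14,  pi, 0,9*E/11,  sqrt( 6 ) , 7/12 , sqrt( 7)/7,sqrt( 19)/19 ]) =[ - 10*pi, - 8.97, 0, sqrt (19 ) /19,sqrt( 14) /14,1/pi, exp( - 1 ),  exp( - 1), sqrt( 7)/7,7/12,9/11, 9*E/11,sqrt( 6),E,pi, pi,4,6*sqrt( 7)]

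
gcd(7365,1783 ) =1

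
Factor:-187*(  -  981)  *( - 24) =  -2^3 * 3^3*11^1*17^1 * 109^1 = -4402728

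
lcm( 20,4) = 20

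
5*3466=17330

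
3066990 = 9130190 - 6063200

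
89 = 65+24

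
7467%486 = 177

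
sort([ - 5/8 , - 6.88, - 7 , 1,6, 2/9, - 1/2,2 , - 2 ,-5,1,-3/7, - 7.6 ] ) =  [-7.6, - 7, - 6.88,-5, - 2, - 5/8, - 1/2,-3/7, 2/9, 1,1,  2,6]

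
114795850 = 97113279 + 17682571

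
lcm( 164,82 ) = 164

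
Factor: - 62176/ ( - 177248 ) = 67^1*191^( - 1)=67/191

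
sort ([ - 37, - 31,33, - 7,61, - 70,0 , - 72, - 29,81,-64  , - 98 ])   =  [ - 98, - 72, - 70, - 64 , - 37, -31, - 29, - 7,0,33,61,81]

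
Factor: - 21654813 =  - 3^1*19^1*  379909^1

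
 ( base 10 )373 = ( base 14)1c9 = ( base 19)10c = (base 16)175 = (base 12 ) 271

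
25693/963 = 25693/963 = 26.68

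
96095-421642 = - 325547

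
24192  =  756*32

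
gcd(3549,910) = 91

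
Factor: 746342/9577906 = 13^( - 2)*43^( - 1 )*659^( - 1 ) * 373171^1 = 373171/4788953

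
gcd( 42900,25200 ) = 300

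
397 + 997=1394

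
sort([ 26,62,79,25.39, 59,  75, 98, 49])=[25.39, 26,  49,59,62, 75, 79,98]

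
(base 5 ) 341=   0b1100000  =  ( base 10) 96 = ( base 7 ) 165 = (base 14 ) 6c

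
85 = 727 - 642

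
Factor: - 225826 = -2^1*112913^1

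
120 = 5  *24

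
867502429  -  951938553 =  - 84436124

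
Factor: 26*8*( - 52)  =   - 10816=- 2^6 * 13^2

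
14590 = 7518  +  7072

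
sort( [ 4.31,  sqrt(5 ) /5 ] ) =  [ sqrt(5)/5, 4.31]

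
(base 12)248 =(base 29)bp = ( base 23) EM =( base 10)344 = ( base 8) 530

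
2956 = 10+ 2946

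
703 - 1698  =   - 995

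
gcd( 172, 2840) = 4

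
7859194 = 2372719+5486475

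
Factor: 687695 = 5^1*79^1*1741^1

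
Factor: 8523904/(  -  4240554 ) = - 4261952/2120277 = - 2^6*3^( - 1)*29^(-1 )*24371^( - 1)*66593^1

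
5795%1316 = 531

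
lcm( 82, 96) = 3936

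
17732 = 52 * 341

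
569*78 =44382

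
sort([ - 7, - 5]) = [ - 7,-5 ]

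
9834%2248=842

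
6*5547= 33282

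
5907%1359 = 471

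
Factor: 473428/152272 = 118357/38068 = 2^(-2 )*31^( - 1)*71^1*307^( - 1 )*1667^1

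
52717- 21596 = 31121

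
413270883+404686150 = 817957033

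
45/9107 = 45/9107 = 0.00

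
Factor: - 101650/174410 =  - 5^1*19^1 *163^( - 1) = - 95/163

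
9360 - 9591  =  -231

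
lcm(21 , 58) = 1218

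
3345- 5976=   -  2631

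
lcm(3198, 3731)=22386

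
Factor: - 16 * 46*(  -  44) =2^7*11^1*23^1= 32384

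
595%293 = 9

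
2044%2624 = 2044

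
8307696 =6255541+2052155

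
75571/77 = 981+34/77 = 981.44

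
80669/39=2068+17/39 = 2068.44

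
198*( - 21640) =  - 4284720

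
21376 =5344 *4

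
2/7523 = 2/7523 = 0.00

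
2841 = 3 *947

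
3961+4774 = 8735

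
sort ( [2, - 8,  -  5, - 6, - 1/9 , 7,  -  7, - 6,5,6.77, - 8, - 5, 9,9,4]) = [ - 8, - 8, - 7, - 6,-6, - 5, - 5, - 1/9,2, 4 , 5, 6.77,  7,9, 9]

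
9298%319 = 47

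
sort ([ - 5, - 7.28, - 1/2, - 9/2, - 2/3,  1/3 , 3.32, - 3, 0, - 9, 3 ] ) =[ - 9 ,-7.28,  -  5, - 9/2, - 3, - 2/3, - 1/2, 0, 1/3, 3 , 3.32] 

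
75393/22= 75393/22  =  3426.95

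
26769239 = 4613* 5803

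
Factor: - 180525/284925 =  - 83^1*131^(- 1 ) =- 83/131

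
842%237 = 131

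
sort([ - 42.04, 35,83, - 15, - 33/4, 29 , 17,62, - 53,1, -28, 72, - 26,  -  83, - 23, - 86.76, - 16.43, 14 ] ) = [ - 86.76, - 83, - 53 , - 42.04, - 28, -26,-23,-16.43 , - 15, - 33/4  ,  1, 14,17,  29,  35,62,72, 83 ]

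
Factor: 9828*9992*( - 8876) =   -  2^7*3^3*7^2 * 13^1*317^1*1249^1 = - 871635413376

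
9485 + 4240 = 13725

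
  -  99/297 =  - 1 + 2/3= - 0.33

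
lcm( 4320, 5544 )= 332640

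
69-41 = 28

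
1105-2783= - 1678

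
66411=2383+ 64028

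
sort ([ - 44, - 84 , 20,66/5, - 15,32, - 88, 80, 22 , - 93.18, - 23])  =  [-93.18,  -  88, - 84, - 44,  -  23, - 15,66/5, 20,  22, 32,80 ]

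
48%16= 0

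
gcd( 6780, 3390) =3390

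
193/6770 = 193/6770 = 0.03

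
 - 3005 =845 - 3850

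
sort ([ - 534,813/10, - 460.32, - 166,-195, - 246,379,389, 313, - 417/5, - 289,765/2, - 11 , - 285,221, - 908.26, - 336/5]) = [ - 908.26,-534, - 460.32,  -  289, - 285, - 246, - 195, - 166, - 417/5, - 336/5, - 11,813/10,221, 313,379,765/2 , 389]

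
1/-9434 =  - 1 + 9433/9434= - 0.00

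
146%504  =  146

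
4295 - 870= 3425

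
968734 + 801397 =1770131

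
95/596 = 95/596 = 0.16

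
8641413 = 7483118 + 1158295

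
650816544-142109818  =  508706726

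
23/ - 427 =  - 1  +  404/427 = -  0.05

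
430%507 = 430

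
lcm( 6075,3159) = 78975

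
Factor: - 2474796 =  - 2^2*3^1 * 206233^1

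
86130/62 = 1389+6/31 = 1389.19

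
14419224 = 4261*3384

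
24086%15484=8602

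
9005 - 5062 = 3943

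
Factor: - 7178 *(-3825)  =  2^1*3^2*5^2*17^1 * 37^1*97^1 = 27455850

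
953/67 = 953/67 = 14.22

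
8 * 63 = 504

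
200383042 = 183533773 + 16849269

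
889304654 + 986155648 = 1875460302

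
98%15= 8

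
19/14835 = 19/14835 =0.00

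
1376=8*172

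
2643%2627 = 16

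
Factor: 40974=2^1*3^1*6829^1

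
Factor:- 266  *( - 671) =178486 = 2^1*7^1*11^1*19^1*61^1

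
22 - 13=9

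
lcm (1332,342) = 25308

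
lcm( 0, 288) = 0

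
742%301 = 140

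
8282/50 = 165 + 16/25 = 165.64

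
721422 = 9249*78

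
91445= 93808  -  2363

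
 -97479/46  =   - 97479/46=-2119.11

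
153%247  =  153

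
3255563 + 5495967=8751530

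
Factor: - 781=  - 11^1 * 71^1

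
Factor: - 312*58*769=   -  2^4 * 3^1* 13^1*29^1*769^1 = -13915824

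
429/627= 13/19 = 0.68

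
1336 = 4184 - 2848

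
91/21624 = 91/21624 = 0.00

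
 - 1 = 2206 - 2207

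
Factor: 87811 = 87811^1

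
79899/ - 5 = - 79899/5= - 15979.80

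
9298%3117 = 3064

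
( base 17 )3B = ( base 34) 1s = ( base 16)3e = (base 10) 62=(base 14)46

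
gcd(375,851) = 1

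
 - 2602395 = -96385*27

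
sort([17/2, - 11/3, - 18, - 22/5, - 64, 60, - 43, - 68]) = [  -  68,-64, - 43, - 18, -22/5, - 11/3, 17/2,60 ] 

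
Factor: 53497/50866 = 2^( - 1 ) * 29^( - 1) * 61^1 = 61/58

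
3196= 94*34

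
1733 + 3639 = 5372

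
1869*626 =1169994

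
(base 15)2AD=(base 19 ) 1d5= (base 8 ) 1145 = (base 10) 613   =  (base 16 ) 265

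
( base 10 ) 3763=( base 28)4mb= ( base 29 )4DM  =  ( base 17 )d06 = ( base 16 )EB3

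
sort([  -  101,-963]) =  [ - 963, - 101 ]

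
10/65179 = 10/65179 = 0.00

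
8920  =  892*10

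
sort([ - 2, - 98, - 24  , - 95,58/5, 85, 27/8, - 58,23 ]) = [ - 98,- 95, - 58,  -  24,-2,27/8,58/5, 23,85 ] 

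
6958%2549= 1860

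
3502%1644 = 214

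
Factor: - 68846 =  - 2^1 * 29^1*1187^1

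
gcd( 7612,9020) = 44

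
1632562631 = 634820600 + 997742031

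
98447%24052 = 2239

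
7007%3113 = 781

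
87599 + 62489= 150088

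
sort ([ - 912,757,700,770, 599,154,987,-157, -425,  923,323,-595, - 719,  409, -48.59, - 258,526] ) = [ - 912, - 719,-595,  -  425, - 258, - 157 , - 48.59 , 154, 323 , 409 , 526,599, 700,757,770, 923 , 987]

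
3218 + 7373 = 10591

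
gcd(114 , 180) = 6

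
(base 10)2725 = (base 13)1318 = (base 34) 2C5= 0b101010100101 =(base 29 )36s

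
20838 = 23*906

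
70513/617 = 70513/617 = 114.28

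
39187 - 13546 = 25641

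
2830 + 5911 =8741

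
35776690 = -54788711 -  - 90565401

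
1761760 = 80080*22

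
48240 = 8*6030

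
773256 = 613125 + 160131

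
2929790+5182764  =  8112554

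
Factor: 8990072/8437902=4495036/4218951=2^2*3^( - 1 )*7^1 * 11^ ( - 1)*13^1 * 53^1* 173^( - 1)*233^1*739^(- 1) 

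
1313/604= 2 + 105/604 = 2.17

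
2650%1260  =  130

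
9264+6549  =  15813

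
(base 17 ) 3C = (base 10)63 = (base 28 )27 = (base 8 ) 77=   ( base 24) 2f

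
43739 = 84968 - 41229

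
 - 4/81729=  - 1+81725/81729 = - 0.00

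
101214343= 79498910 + 21715433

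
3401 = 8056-4655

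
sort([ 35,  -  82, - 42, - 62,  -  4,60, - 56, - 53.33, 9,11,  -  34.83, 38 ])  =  [-82, - 62,- 56,  -  53.33,-42,-34.83, -4 , 9,11,35, 38,60 ] 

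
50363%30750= 19613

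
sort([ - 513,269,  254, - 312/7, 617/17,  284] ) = [ - 513, -312/7, 617/17, 254,  269, 284] 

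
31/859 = 31/859 = 0.04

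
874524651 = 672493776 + 202030875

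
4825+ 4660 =9485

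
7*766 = 5362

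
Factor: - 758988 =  - 2^2*3^2*29^1*727^1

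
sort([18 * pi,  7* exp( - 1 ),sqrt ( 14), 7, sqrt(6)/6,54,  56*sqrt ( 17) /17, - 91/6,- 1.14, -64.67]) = [ - 64.67, - 91/6, - 1.14, sqrt(6 ) /6,7 * exp( - 1 ),sqrt(14), 7,56*sqrt(17 )/17 , 54,18 * pi] 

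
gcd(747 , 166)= 83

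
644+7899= 8543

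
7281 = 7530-249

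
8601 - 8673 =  - 72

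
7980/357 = 380/17 = 22.35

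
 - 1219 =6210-7429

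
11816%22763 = 11816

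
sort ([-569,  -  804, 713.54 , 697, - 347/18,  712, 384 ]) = [-804, -569, - 347/18,384 , 697, 712  ,  713.54 ]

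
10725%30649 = 10725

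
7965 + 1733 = 9698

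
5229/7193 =5229/7193 =0.73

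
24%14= 10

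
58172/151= 385 + 37/151 = 385.25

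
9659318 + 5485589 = 15144907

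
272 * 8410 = 2287520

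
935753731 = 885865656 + 49888075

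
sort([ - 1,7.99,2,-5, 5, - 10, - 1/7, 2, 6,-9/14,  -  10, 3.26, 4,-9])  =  [ - 10, - 10, - 9, - 5,  -  1, - 9/14,-1/7, 2, 2, 3.26 , 4,5,6, 7.99 ] 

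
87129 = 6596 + 80533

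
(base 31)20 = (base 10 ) 62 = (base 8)76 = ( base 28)26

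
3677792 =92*39976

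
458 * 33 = 15114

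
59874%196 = 94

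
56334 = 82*687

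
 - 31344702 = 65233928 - 96578630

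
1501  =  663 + 838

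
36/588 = 3/49 =0.06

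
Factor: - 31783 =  - 37^1 * 859^1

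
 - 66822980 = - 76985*868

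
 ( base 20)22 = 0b101010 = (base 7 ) 60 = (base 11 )39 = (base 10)42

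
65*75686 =4919590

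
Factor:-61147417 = -6521^1*9377^1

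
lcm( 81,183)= 4941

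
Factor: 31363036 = 2^2*29^1*270371^1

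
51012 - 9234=41778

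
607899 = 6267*97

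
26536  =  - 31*(  -  856) 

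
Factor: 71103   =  3^1*  137^1*173^1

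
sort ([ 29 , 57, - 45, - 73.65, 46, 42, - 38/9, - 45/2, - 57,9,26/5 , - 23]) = [ -73.65, - 57,-45,- 23, - 45/2, - 38/9, 26/5, 9, 29, 42,46, 57]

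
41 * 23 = 943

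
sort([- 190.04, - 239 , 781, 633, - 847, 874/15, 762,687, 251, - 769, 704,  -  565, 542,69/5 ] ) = [-847,-769, - 565,-239 , - 190.04, 69/5, 874/15,251, 542, 633, 687, 704, 762 , 781] 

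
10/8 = 5/4 = 1.25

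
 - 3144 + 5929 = 2785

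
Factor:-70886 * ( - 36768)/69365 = 2^6 * 3^1*5^( - 1 )*23^2 * 67^1 * 383^1 * 13873^ (  -  1) = 2606336448/69365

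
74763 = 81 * 923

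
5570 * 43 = 239510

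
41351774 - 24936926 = 16414848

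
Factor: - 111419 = - 7^1* 11^1*1447^1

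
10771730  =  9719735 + 1051995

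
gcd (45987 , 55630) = 1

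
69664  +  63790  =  133454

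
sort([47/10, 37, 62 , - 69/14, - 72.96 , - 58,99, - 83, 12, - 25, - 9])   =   [ - 83 , - 72.96, -58, - 25, - 9, - 69/14,47/10, 12, 37,62, 99 ] 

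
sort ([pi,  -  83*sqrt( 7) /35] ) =[ - 83*sqrt(7 )/35, pi] 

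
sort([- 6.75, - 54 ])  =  [ - 54, - 6.75]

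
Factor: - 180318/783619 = - 2^1*3^1*41^1*733^1*783619^( - 1) 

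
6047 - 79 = 5968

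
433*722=312626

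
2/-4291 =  - 2/4291 = - 0.00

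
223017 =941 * 237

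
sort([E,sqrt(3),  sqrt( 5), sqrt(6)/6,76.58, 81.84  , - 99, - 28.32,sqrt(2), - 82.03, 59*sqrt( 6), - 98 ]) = [ - 99, - 98, -82.03, - 28.32, sqrt ( 6 ) /6, sqrt(2 ),sqrt (3),sqrt( 5 ),E, 76.58,81.84, 59 * sqrt( 6 ) ] 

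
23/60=23/60 = 0.38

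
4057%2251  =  1806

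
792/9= 88 =88.00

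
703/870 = 703/870= 0.81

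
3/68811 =1/22937 =0.00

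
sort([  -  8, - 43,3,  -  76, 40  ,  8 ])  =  [ - 76, - 43, - 8,3,  8, 40]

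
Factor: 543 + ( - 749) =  - 206 = - 2^1*103^1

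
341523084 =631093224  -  289570140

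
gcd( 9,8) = 1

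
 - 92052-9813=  - 101865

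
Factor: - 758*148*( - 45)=2^3* 3^2*5^1 *37^1 * 379^1 = 5048280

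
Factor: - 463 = - 463^1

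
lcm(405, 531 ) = 23895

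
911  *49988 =45539068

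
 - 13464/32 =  - 421 + 1/4 = - 420.75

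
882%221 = 219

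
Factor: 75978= 2^1*3^4 *7^1 *67^1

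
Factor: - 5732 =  -2^2*1433^1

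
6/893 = 6/893=0.01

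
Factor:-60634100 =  - 2^2* 5^2* 606341^1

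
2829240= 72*39295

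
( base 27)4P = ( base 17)7E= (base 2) 10000101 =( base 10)133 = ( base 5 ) 1013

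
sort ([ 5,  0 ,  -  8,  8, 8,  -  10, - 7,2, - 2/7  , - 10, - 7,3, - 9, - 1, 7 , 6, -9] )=[-10,-10, - 9, - 9, - 8, - 7,  -  7, - 1, - 2/7,0 , 2, 3,5,6,7,8,8]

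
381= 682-301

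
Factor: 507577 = 7^1*59^1 * 1229^1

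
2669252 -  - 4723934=7393186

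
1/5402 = 1/5402 =0.00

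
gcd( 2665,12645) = 5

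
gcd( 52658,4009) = 1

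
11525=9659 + 1866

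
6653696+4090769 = 10744465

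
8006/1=8006  =  8006.00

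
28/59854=14/29927  =  0.00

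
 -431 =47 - 478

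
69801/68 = 69801/68  =  1026.49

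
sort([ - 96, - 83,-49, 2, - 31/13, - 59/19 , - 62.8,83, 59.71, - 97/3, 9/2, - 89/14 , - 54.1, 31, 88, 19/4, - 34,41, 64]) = [ - 96, - 83,-62.8,  -  54.1, -49, - 34, - 97/3, - 89/14, - 59/19, - 31/13,2, 9/2, 19/4, 31,41, 59.71, 64, 83,88]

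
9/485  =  9/485 = 0.02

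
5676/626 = 9+ 21/313 = 9.07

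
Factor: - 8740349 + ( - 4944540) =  - 103^1*132863^1=- 13684889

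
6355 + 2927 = 9282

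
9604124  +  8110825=17714949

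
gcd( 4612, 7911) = 1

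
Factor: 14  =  2^1*7^1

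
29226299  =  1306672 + 27919627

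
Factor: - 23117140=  - 2^2*5^1*347^1*3331^1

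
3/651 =1/217 = 0.00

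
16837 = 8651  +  8186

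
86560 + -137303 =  - 50743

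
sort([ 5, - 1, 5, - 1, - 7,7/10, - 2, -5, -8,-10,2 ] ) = [ - 10, - 8,-7, - 5, - 2, - 1,-1,7/10,2,5,5]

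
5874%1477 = 1443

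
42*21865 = 918330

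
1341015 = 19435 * 69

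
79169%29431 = 20307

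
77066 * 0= 0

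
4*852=3408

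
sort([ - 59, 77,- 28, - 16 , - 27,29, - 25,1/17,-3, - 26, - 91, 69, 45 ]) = [ - 91, - 59,  -  28, - 27, - 26, - 25 , - 16 , - 3 , 1/17,29,45,69  ,  77 ]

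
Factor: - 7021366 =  - 2^1 * 11^1 *439^1 * 727^1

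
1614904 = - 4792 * ( - 337)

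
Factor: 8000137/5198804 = 2^( - 2 )*13^( - 1)*17^(-1 )*443^1 * 5881^(  -  1 ) * 18059^1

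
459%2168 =459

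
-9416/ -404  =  2354/101 = 23.31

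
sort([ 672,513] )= [ 513 , 672]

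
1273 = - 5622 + 6895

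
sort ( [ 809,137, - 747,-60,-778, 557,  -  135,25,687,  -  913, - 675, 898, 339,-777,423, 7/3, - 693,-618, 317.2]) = [ - 913,  -  778,-777, - 747, - 693,-675,-618, - 135, - 60, 7/3,25, 137,317.2, 339,423, 557, 687, 809, 898]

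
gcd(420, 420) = 420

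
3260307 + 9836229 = 13096536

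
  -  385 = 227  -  612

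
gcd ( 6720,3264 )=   192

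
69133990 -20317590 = 48816400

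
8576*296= 2538496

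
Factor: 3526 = 2^1*41^1*43^1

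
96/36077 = 96/36077 = 0.00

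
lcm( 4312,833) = 73304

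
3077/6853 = 3077/6853 = 0.45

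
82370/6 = 41185/3 = 13728.33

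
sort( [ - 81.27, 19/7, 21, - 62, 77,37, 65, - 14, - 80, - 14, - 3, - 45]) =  [ - 81.27, - 80, - 62, - 45,-14, - 14,-3,19/7 , 21, 37, 65, 77] 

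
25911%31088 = 25911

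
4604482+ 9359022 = 13963504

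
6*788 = 4728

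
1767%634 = 499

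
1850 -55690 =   -  53840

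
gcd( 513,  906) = 3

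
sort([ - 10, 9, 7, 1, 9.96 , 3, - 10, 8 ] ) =[-10, - 10 , 1, 3, 7, 8 , 9, 9.96 ] 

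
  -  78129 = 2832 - 80961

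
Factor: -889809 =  - 3^1*179^1*1657^1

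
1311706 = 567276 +744430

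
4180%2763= 1417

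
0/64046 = 0 = 0.00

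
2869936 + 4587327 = 7457263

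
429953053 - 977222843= - 547269790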